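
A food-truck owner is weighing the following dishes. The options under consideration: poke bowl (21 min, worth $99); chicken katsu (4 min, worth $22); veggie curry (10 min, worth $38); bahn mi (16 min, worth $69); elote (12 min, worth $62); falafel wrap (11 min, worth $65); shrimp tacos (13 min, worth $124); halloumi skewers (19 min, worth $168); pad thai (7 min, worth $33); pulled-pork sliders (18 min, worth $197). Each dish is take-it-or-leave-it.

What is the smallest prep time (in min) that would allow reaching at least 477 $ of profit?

50

Look for the lowest-prep combination reaching 477.
Taking shrimp tacos + halloumi skewers + pulled-pork sliders gives 489 (≥ 477) for 50 min.
Any bundle with less than 50 min falls short of 477.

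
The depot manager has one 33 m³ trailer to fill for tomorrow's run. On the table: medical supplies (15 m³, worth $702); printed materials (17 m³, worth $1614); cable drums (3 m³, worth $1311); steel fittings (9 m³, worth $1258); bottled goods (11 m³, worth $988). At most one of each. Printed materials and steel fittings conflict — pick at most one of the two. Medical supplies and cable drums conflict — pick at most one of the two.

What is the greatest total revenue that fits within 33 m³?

3913

Best packing: printed materials + cable drums + bottled goods — 31 m³, 3913 total.
No other feasible combination exceeds 3913.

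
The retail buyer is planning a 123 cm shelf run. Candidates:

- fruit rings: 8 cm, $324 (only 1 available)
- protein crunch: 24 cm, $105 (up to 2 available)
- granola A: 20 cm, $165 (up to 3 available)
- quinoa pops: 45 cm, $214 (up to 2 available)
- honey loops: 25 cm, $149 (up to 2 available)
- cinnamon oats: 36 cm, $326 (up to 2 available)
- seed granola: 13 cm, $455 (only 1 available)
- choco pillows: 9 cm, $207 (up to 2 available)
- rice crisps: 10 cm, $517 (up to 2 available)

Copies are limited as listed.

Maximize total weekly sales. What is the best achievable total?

2722

A density-first pass picks fruit rings + granola A + cinnamon oats + seed granola + 2×choco pillows + 2×rice crisps — 2718 at 115 cm.
Replace cinnamon oats with 2×granola A: the trade gains 4 net, giving 2722 at 119 cm.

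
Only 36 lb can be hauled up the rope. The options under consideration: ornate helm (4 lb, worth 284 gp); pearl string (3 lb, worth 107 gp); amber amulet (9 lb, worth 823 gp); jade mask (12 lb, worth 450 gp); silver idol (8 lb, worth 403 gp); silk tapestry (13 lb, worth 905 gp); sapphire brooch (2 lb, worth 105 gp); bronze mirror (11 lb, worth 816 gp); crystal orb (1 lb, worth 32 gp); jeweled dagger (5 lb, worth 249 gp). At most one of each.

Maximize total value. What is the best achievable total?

2681

Ranking by ratio (value/lb): amber amulet 91.44, bronze mirror 74.18, ornate helm 71.00, silk tapestry 69.62.
Filling by ratio: ornate helm + amber amulet + silver idol + sapphire brooch + bronze mirror + crystal orb for 2463, with 1 lb left unused.
The 12 lb tied up in ornate helm and silver idol is better spent on silk tapestry — total rises to 2681 (36 lb).
Next best is pearl string + amber amulet + silk tapestry + bronze mirror at 2651 (36 lb) — short by 30.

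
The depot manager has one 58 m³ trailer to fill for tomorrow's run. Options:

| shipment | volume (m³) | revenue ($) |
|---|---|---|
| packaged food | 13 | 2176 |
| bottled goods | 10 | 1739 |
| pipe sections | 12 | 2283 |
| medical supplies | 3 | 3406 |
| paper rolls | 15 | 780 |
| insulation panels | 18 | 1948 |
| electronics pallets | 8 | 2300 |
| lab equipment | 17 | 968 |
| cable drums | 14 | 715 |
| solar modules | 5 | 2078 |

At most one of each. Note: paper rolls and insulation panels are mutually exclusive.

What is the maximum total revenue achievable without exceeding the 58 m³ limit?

13982

Taking packaged food + bottled goods + pipe sections + medical supplies + electronics pallets + solar modules: 51 m³ used, 13982 in revenue.
Nothing else feasible within 58 m³ beats 13982.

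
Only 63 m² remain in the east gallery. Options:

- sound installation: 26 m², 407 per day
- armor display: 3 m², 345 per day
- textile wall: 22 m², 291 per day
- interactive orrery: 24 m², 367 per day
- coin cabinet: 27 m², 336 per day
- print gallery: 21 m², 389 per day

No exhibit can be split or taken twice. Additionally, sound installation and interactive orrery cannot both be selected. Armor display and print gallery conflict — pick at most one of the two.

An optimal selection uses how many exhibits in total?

The maximum expected visitors within 63 m² is 1088.
For example sound installation + armor display + coin cabinet achieves it, using 56 m².
Every optimal selection uses 3 exhibits.

3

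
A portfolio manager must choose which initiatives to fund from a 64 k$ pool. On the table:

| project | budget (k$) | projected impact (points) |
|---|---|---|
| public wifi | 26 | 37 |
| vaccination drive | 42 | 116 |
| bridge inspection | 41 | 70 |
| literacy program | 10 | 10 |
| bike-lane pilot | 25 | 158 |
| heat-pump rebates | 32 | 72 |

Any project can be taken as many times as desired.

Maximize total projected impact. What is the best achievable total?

326

Density check — bike-lane pilot 6.32, vaccination drive 2.76, heat-pump rebates 2.25 are the best per k$.
Taking literacy program + 2×bike-lane pilot: 60 k$ used, 326 in projected impact.
No other feasible combination exceeds 326.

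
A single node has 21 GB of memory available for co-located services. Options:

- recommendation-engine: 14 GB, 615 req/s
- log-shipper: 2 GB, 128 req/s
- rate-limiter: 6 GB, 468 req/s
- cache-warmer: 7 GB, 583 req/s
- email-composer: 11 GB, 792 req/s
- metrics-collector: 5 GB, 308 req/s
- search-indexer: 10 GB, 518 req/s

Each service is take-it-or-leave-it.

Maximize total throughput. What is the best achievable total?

1503

Filling by ratio: log-shipper + rate-limiter + cache-warmer + metrics-collector for 1487, with 1 GB left unused.
Replace rate-limiter and metrics-collector with email-composer: the trade gains 16 net, giving 1503 at 20 GB.
Every other selection either busts 21 GB or fails to beat 1503.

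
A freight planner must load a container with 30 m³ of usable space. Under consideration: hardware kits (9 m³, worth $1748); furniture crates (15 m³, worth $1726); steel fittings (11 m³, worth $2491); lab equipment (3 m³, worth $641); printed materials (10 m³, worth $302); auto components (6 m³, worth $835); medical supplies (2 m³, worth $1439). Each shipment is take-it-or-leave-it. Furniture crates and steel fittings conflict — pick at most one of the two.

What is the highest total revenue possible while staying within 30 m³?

6513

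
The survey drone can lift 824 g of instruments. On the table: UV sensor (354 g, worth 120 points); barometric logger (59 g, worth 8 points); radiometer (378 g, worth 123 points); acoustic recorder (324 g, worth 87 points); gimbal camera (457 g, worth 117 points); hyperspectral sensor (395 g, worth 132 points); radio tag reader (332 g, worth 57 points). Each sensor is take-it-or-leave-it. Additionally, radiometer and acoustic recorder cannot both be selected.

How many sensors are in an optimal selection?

The maximum data value within 824 g is 260.
One optimal bundle: UV sensor + barometric logger + hyperspectral sensor (808 g).
Every optimal selection uses 3 sensors.

3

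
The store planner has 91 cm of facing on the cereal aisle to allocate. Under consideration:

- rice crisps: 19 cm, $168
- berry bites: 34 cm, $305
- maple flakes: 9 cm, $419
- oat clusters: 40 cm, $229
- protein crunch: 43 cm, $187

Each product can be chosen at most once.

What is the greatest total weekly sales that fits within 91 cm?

953

The ratio heuristic lands on rice crisps + berry bites + maple flakes (892) but leaves 29 cm idle.
Dropping rice crisps frees 19 cm; slotting in oat clusters (40 cm) lifts the total to 953 at 83 cm.
Runner-up berry bites + maple flakes + protein crunch tops out at 911.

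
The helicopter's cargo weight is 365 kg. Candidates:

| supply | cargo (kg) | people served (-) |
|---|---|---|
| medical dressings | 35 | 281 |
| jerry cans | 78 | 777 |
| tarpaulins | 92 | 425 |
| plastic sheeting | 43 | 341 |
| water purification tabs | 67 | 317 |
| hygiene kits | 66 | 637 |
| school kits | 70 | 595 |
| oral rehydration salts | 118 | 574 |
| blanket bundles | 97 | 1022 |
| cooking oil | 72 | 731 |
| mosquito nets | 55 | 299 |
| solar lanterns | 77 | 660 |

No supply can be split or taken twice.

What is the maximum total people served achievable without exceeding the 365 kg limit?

3508

Density check — blanket bundles 10.54, cooking oil 10.15, jerry cans 9.96, hygiene kits 9.65 are the best per kg.
A density-first pass picks medical dressings + jerry cans + hygiene kits + blanket bundles + cooking oil — 3448 at 348 kg.
The 35 kg tied up in medical dressings is better spent on plastic sheeting — total rises to 3508 (356 kg).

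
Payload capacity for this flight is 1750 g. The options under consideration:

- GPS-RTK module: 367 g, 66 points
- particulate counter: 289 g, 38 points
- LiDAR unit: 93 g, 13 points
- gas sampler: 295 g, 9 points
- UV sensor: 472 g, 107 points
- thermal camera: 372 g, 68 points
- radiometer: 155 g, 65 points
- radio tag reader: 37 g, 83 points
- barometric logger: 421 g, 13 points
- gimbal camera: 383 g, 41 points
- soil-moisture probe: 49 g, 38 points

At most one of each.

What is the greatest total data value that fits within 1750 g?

465

Ranking by ratio (data value/g): radio tag reader 2.24, soil-moisture probe 0.78, radiometer 0.42, UV sensor 0.23.
Filling by ratio: GPS-RTK module + LiDAR unit + UV sensor + thermal camera + radiometer + radio tag reader + soil-moisture probe for 440, with 205 g left unused.
Replace LiDAR unit with particulate counter: the trade gains 25 net, giving 465 at 1741 g.
No other feasible combination exceeds 465.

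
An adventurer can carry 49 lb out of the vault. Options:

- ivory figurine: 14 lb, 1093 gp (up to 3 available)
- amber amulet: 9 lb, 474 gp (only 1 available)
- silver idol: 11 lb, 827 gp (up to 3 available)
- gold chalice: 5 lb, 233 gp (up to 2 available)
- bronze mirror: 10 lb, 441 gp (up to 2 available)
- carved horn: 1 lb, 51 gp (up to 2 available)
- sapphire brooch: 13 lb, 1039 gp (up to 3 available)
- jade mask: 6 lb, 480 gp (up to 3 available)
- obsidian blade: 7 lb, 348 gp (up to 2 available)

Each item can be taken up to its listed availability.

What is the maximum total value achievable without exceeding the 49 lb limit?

Filling by ratio: 2×carved horn + 2×sapphire brooch + 3×jade mask for 3620, with 3 lb left unused.
The 8 lb tied up in 2×carved horn and jade mask is better spent on silver idol — total rises to 3865 (49 lb).
No other feasible combination exceeds 3865.

3865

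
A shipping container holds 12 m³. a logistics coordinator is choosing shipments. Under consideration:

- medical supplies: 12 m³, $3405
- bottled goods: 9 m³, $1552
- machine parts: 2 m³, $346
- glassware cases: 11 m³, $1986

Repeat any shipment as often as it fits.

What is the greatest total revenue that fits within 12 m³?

3405

Density check — medical supplies 283.75, glassware cases 180.55, machine parts 173.00 are the best per m³.
Best packing: medical supplies — 12 m³, 3405 total.
That's the maximum — no swap from here does better than 3405.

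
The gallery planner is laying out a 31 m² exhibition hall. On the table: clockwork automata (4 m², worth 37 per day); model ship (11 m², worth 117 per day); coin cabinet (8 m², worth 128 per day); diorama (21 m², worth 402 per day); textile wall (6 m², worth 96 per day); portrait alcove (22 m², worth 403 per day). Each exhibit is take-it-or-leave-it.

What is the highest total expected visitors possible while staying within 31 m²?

A density-first pass picks coin cabinet + diorama — 530 at 29 m².
Replace coin cabinet with clockwork automata + textile wall: the trade gains 5 net, giving 535 at 31 m².
Next best is coin cabinet + portrait alcove at 531 (30 m²) — short by 4.

535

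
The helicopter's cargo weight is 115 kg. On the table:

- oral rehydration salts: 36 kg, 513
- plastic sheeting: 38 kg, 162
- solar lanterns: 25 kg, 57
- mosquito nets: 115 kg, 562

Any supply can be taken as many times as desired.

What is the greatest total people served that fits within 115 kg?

1539

Density check — oral rehydration salts 14.25, mosquito nets 4.89, plastic sheeting 4.26, solar lanterns 2.28 are the best per kg.
The ratio ordering already packs tightly: 3×oral rehydration salts, 108 kg, 1539.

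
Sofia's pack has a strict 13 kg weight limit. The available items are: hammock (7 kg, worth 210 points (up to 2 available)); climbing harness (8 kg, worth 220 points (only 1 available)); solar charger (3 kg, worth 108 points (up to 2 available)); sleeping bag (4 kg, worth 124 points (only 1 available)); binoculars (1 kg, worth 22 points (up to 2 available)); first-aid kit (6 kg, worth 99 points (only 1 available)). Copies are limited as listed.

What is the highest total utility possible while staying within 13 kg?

426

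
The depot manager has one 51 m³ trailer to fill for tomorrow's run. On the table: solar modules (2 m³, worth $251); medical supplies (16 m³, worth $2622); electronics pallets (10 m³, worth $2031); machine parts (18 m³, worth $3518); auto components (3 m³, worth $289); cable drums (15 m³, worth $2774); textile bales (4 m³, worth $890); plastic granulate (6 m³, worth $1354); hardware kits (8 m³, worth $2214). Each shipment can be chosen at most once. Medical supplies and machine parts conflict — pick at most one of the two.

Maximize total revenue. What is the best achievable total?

10750

Ranking by ratio (revenue/m³): hardware kits 276.75, plastic granulate 225.67, textile bales 222.50.
Taking the top-ratio shipments first gives solar modules + electronics pallets + machine parts + auto components + textile bales + plastic granulate + hardware kits for 10547 (51 m³).
Dropping solar modules and electronics pallets and auto components frees 15 m³; slotting in cable drums (15 m³) lifts the total to 10750 at 51 m³.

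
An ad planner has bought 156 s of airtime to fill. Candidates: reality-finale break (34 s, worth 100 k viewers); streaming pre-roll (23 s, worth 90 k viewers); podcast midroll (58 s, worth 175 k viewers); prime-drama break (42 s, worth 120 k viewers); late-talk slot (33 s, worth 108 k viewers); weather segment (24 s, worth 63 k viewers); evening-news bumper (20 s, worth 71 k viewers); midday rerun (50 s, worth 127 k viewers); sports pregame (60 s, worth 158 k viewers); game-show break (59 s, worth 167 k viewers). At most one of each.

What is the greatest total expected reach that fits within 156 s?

A density-first pass picks streaming pre-roll + podcast midroll + late-talk slot + evening-news bumper — 444 at 134 s.
Dropping evening-news bumper frees 20 s; slotting in prime-drama break (42 s) lifts the total to 493 at 156 s.
Every other selection either busts 156 s or fails to beat 493.

493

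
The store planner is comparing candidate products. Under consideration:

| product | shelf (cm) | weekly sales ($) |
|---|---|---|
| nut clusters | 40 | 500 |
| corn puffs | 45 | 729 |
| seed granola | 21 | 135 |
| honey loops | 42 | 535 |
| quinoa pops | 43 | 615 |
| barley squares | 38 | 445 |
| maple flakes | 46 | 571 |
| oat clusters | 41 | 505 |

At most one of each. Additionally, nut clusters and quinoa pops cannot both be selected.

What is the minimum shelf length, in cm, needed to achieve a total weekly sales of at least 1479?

109

Minimise cm subject to total weekly sales ≥ 1479.
corn puffs + seed granola + quinoa pops reaches 1479 using 109 cm.
Any bundle with less than 109 cm falls short of 1479.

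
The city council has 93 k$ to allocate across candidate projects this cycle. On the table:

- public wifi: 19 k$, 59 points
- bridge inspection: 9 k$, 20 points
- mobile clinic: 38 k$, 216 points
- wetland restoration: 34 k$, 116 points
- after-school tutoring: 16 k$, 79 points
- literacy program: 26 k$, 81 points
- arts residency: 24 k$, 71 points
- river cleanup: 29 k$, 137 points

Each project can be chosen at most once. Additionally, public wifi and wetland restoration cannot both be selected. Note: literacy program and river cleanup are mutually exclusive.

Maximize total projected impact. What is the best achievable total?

452

Taking bridge inspection + mobile clinic + after-school tutoring + river cleanup: 92 k$ used, 452 in projected impact.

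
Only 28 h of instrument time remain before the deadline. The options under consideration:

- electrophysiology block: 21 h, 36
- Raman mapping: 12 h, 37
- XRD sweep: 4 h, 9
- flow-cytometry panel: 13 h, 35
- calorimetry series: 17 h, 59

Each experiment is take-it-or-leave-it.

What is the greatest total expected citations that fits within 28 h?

A density-first pass picks XRD sweep + calorimetry series — 68 at 21 h.
Replace XRD sweep and calorimetry series with Raman mapping + flow-cytometry panel: the trade gains 4 net, giving 72 at 25 h.
Runner-up XRD sweep + calorimetry series tops out at 68.

72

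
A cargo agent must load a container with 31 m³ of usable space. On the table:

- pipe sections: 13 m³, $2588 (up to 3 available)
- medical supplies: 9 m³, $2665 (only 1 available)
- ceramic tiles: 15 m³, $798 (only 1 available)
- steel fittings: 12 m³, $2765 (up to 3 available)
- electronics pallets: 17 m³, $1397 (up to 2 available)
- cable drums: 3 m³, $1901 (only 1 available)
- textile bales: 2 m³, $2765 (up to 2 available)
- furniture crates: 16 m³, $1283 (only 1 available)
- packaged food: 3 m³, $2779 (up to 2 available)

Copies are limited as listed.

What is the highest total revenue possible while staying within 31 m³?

Ranking by ratio (revenue/m³): textile bales 1382.50, packaged food 926.33, cable drums 633.67.
Filling by ratio: medical supplies + cable drums + 2×textile bales + 2×packaged food for 15654, with 9 m³ left unused.
Replace cable drums with steel fittings: the trade gains 864 net, giving 16518 at 31 m³.

16518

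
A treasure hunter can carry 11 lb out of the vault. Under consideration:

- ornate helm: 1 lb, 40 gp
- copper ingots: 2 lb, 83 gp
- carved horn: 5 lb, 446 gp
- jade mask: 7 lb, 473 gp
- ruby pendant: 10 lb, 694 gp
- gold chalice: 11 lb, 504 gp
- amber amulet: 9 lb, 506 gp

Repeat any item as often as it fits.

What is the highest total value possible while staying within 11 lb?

Density check — carved horn 89.20, ruby pendant 69.40, jade mask 67.57, amber amulet 56.22 are the best per lb.
Taking ornate helm + 2×carved horn: 11 lb used, 932 in value.
No other feasible combination exceeds 932.

932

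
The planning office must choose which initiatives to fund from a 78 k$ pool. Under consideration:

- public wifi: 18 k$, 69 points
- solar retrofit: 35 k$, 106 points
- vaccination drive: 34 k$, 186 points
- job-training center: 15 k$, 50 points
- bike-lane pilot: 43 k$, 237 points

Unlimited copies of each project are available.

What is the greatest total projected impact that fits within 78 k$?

Vaccination drive + bike-lane pilot uses 77 of the 78 k$ and totals 423.
That's the maximum — no swap from here does better than 423.

423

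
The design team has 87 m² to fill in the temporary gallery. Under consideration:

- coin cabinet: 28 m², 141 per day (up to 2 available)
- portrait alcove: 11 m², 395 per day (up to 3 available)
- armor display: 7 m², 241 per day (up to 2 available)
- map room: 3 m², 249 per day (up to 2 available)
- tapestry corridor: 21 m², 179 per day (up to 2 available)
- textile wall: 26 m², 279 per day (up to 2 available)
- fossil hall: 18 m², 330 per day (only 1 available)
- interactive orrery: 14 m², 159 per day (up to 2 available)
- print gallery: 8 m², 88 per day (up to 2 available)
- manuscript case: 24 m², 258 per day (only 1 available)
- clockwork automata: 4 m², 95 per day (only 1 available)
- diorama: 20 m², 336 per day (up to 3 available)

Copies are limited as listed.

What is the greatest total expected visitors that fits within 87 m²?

2684

Greedy by ratio would take 3×portrait alcove + 2×armor display + 2×map room + fossil hall + print gallery + clockwork automata: 83 m² used, total 2678.
Replace fossil hall with diorama: the trade gains 6 net, giving 2684 at 85 m².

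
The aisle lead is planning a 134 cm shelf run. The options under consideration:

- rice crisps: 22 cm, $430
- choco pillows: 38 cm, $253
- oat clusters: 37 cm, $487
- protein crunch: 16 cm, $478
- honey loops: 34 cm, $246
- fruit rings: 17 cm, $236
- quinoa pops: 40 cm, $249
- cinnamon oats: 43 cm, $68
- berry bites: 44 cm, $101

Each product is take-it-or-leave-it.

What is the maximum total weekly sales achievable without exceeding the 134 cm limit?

1884

A density-first pass picks rice crisps + oat clusters + protein crunch + honey loops + fruit rings — 1877 at 126 cm.
Dropping honey loops frees 34 cm; slotting in choco pillows (38 cm) lifts the total to 1884 at 130 cm.
The closest alternative, rice crisps + oat clusters + protein crunch + fruit rings + quinoa pops, reaches only 1880.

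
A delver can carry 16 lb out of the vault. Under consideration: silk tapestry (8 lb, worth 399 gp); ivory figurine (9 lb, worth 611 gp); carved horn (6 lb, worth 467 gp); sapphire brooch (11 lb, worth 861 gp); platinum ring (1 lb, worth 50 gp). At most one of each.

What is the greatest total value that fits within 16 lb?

1128

The ratio heuristic lands on sapphire brooch + platinum ring (911) but leaves 4 lb idle.
The 11 lb tied up in sapphire brooch is better spent on ivory figurine + carved horn — total rises to 1128 (16 lb).
Every other selection either busts 16 lb or fails to beat 1128.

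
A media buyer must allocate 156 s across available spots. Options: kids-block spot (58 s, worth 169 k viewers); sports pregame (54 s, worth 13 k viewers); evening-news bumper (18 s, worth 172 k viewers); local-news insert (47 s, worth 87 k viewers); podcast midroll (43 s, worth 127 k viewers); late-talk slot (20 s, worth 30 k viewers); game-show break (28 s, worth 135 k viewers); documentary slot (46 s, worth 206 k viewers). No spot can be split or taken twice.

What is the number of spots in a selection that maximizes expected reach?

4

Best achievable expected reach is 682.
For example kids-block spot + evening-news bumper + game-show break + documentary slot achieves it, using 150 s.
Any selection reaching 682 contains exactly 4 spots.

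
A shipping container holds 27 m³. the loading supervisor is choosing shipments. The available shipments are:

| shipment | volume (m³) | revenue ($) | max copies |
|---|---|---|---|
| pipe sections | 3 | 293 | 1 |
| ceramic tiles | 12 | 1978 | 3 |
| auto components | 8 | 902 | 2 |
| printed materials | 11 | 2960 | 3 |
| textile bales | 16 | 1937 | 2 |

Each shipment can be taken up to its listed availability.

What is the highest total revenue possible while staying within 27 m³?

6213

The ratio ordering already packs tightly: pipe sections + 2×printed materials, 25 m³, 6213.
No other feasible combination exceeds 6213.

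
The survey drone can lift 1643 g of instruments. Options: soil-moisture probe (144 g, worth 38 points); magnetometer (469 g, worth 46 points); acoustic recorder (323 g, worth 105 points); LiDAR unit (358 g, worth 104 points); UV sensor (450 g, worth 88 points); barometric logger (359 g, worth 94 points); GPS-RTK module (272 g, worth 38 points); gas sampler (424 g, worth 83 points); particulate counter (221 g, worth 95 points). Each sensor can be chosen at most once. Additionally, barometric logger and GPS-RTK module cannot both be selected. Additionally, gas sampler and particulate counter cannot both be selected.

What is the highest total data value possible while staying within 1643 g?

Density check — particulate counter 0.43, acoustic recorder 0.33, LiDAR unit 0.29 are the best per g.
Soil-moisture probe + acoustic recorder + LiDAR unit + barometric logger + particulate counter uses 1405 of the 1643 g and totals 436.
The closest alternative, soil-moisture probe + acoustic recorder + LiDAR unit + UV sensor + particulate counter, reaches only 430.

436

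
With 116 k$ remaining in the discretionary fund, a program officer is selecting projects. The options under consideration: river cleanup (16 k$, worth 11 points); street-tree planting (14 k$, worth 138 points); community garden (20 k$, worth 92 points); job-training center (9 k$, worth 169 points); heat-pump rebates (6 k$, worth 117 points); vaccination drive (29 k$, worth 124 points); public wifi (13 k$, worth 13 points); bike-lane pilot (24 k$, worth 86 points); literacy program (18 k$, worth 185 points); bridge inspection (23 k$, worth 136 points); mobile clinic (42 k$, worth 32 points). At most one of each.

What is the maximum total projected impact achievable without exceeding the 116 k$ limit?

By projected impact per k$: heat-pump rebates 19.50, job-training center 18.78, literacy program 10.28 lead.
Best packing: street-tree planting + community garden + job-training center + heat-pump rebates + bike-lane pilot + literacy program + bridge inspection — 114 k$, 923 total.

923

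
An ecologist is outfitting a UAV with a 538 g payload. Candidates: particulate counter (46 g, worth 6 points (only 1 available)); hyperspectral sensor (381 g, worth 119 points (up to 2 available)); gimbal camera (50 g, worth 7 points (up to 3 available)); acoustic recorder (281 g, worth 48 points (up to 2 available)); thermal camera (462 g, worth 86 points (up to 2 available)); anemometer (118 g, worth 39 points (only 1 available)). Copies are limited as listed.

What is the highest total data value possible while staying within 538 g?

158

The ratio ordering already packs tightly: hyperspectral sensor + anemometer, 499 g, 158.
The spare 39 g is too small for any remaining sensor, and no exchange beats 158.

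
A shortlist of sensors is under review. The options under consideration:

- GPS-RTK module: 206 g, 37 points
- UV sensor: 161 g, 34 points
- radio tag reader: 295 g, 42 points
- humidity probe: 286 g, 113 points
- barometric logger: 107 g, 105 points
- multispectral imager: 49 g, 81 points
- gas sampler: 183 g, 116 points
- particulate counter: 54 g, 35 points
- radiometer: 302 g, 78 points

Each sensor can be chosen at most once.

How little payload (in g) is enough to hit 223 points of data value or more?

Look for the lowest-payload combination reaching 223.
Taking multispectral imager + gas sampler + particulate counter gives 232 (≥ 223) for 286 g.
Below 286 g the best achievable stays under 223.

286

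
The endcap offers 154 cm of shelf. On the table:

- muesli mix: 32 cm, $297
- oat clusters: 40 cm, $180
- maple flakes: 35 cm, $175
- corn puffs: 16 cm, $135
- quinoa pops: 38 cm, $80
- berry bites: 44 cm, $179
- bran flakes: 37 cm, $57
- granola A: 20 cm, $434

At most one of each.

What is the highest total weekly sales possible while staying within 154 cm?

1225

Filling by ratio: muesli mix + oat clusters + maple flakes + corn puffs + granola A for 1221, with 11 cm left unused.
Dropping maple flakes frees 35 cm; slotting in berry bites (44 cm) lifts the total to 1225 at 152 cm.
An exhaustive check of the 256 subsets confirms 1225.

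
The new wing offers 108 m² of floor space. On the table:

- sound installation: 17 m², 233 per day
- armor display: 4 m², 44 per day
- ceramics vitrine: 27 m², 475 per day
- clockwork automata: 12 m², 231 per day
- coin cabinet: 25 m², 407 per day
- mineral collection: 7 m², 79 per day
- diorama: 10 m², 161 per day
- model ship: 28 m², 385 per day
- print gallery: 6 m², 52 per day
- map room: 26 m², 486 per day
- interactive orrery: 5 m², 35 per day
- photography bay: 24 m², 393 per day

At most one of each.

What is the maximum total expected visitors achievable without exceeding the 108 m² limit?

Filling by ratio: ceramics vitrine + clockwork automata + mineral collection + diorama + map room + photography bay for 1825, with 2 m² left unused.
Dropping photography bay frees 24 m²; slotting in coin cabinet (25 m²) lifts the total to 1839 at 107 m².
The closest alternative, sound installation + ceramics vitrine + clockwork automata + coin cabinet + map room, reaches only 1832.

1839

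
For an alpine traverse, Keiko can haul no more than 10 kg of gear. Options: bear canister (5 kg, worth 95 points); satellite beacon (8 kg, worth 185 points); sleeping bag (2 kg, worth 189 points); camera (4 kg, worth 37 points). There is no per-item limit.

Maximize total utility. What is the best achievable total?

945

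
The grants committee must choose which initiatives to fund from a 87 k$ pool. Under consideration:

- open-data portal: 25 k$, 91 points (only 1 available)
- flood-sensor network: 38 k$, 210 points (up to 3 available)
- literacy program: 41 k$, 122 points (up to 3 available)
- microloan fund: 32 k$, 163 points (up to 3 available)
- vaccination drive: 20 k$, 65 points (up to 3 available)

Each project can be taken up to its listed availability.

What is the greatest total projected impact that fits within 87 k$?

420

The ratio ordering already packs tightly: 2×flood-sensor network, 76 k$, 420.
The spare 11 k$ is too small for any remaining project, and no exchange beats 420.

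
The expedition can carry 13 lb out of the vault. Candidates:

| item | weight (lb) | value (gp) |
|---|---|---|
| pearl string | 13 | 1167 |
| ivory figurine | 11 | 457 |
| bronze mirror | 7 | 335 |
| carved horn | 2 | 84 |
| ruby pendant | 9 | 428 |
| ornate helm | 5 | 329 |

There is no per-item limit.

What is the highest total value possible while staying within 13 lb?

1167

Pearl string uses 13 of the 13 lb and totals 1167.
Nothing else within 13 lb beats 1167.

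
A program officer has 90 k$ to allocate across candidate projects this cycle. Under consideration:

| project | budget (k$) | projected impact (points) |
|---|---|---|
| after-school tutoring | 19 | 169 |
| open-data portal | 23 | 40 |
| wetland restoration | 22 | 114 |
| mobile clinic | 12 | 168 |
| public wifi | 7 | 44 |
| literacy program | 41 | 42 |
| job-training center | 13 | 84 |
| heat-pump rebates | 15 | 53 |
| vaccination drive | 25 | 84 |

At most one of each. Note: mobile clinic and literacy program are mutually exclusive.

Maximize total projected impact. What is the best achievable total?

632

Density check — mobile clinic 14.00, after-school tutoring 8.89, job-training center 6.46, public wifi 6.29 are the best per k$.
Taking after-school tutoring + wetland restoration + mobile clinic + public wifi + job-training center + heat-pump rebates: 88 k$ used, 632 in projected impact.
The closest alternative, after-school tutoring + wetland restoration + mobile clinic + job-training center + heat-pump rebates, reaches only 588.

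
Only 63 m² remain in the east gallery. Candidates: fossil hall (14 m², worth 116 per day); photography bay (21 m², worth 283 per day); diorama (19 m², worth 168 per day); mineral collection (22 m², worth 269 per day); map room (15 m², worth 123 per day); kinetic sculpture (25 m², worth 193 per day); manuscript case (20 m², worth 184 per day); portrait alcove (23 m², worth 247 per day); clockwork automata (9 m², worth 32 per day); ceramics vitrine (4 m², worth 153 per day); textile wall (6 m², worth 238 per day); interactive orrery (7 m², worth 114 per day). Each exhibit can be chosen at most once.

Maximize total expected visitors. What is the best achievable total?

Density check — textile wall 39.67, ceramics vitrine 38.25, interactive orrery 16.29 are the best per m².
Taking photography bay + mineral collection + ceramics vitrine + textile wall + interactive orrery: 60 m² used, 1057 in expected visitors.

1057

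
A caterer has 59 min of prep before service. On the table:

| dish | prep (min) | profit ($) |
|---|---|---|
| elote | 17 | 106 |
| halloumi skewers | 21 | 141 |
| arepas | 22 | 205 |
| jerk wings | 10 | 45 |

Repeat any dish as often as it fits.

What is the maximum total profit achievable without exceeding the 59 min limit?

455

By profit per min: arepas 9.32, halloumi skewers 6.71, elote 6.24, jerk wings 4.50 lead.
The ratio ordering already packs tightly: 2×arepas + jerk wings, 54 min, 455.
The spare 5 min is too small for any remaining dish, and no exchange beats 455.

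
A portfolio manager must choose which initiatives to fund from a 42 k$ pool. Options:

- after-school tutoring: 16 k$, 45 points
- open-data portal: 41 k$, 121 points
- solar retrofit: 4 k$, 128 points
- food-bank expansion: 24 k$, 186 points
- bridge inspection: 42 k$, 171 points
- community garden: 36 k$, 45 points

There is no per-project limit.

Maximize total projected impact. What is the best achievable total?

1280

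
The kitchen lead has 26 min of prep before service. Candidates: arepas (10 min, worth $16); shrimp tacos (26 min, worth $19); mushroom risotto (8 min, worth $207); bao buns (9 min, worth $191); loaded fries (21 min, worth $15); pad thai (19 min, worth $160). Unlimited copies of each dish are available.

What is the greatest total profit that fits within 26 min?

621

Density check — mushroom risotto 25.88, bao buns 21.22, pad thai 8.42, arepas 1.60 are the best per min.
Taking 3×mushroom risotto: 24 min used, 621 in profit.
The spare 2 min is too small for any remaining dish, and no exchange beats 621.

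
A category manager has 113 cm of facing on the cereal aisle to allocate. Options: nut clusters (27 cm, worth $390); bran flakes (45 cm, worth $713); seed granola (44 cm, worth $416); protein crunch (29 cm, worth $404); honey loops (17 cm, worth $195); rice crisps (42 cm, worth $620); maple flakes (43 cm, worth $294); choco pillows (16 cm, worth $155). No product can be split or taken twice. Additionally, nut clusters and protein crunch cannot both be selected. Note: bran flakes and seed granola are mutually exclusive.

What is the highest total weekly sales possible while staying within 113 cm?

1528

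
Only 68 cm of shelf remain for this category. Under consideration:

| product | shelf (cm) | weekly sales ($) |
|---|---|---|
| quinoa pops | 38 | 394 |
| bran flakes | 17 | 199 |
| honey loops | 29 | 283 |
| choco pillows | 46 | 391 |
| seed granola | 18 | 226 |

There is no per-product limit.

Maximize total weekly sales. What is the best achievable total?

796

Filling by ratio: 3×seed granola for 678, with 14 cm left unused.
The 54 cm tied up in 3×seed granola is better spent on 4×bran flakes — total rises to 796 (68 cm).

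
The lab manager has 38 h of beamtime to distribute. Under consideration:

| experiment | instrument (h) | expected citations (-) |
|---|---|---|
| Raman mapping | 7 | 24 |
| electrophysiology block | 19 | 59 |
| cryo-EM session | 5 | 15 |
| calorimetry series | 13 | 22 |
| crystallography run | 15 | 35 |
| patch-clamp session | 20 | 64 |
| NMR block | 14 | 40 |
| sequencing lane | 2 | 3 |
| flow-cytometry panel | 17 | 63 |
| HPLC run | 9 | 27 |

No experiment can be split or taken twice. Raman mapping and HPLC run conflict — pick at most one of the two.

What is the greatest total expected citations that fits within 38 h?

Best packing: patch-clamp session + flow-cytometry panel — 37 h, 127 total.

127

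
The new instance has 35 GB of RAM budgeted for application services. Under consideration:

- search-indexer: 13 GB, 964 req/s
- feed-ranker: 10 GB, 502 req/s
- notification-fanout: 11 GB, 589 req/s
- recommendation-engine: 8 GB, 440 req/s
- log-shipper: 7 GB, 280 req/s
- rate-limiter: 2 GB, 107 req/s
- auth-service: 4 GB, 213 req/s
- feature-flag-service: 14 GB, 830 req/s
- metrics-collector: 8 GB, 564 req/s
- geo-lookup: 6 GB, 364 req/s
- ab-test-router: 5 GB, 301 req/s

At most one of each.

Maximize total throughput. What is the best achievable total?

Ranking by ratio (throughput/GB): search-indexer 74.15, metrics-collector 70.50, geo-lookup 60.67.
Taking the top-ratio services first gives search-indexer + rate-limiter + metrics-collector + geo-lookup + ab-test-router for 2300 (34 GB).
Dropping rate-limiter and geo-lookup and ab-test-router frees 13 GB; slotting in feature-flag-service (14 GB) lifts the total to 2358 at 35 GB.
Nothing else within 35 GB beats 2358.

2358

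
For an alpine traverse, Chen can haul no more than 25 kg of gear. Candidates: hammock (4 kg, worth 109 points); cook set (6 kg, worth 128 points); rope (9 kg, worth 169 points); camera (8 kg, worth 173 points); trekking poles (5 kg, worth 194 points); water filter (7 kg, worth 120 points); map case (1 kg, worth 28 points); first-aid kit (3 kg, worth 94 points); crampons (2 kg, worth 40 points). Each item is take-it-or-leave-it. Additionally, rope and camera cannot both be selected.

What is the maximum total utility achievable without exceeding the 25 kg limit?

By utility per kg: trekking poles 38.80, first-aid kit 31.33, map case 28.00 lead.
A density-first pass picks hammock + camera + trekking poles + map case + first-aid kit + crampons — 638 at 23 kg.
Dropping hammock frees 4 kg; slotting in cook set (6 kg) lifts the total to 657 at 25 kg.
Next best is hammock + cook set + trekking poles + water filter + first-aid kit at 645 (25 kg) — short by 12.

657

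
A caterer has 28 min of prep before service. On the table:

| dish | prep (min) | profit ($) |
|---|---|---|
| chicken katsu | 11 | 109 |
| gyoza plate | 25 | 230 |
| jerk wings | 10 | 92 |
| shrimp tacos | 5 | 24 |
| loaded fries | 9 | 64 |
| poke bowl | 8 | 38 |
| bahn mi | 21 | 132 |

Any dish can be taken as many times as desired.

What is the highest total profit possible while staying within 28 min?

242

Taking 2×chicken katsu + shrimp tacos: 27 min used, 242 in profit.
No other feasible combination exceeds 242.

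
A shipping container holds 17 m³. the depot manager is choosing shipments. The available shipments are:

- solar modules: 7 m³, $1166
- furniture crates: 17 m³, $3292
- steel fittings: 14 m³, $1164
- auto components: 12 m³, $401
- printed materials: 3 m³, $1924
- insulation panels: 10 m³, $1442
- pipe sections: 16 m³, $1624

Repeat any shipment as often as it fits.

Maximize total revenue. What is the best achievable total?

9620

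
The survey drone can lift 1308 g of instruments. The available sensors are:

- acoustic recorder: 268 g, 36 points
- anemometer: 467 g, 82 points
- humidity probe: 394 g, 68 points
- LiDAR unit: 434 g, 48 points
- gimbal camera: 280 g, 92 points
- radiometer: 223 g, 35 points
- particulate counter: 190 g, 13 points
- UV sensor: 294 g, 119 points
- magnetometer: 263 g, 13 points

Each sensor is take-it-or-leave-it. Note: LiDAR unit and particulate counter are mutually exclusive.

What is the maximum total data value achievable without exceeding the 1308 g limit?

Ranking by ratio (data value/g): UV sensor 0.40, gimbal camera 0.33, anemometer 0.18.
Anemometer + gimbal camera + radiometer + UV sensor uses 1264 of the 1308 g and totals 328.
That's the maximum — no feasible swap from here does better than 328.

328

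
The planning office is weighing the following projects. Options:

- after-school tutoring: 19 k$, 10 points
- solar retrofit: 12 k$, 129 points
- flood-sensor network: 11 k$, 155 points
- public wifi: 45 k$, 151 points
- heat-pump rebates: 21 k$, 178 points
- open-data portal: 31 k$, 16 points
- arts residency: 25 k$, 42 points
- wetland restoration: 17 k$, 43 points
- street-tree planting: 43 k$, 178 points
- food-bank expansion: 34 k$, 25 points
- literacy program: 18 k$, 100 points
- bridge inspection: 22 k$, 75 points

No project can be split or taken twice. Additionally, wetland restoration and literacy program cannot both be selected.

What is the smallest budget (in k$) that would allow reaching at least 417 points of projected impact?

44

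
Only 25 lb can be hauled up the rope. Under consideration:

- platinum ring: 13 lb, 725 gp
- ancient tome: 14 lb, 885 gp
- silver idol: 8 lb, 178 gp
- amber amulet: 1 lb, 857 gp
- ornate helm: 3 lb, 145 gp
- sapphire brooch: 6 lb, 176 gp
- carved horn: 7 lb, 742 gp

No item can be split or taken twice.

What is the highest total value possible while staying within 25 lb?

Taking ancient tome + amber amulet + ornate helm + carved horn: 25 lb used, 2629 in value.
Next best is ancient tome + amber amulet + carved horn at 2484 (22 lb) — short by 145.

2629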